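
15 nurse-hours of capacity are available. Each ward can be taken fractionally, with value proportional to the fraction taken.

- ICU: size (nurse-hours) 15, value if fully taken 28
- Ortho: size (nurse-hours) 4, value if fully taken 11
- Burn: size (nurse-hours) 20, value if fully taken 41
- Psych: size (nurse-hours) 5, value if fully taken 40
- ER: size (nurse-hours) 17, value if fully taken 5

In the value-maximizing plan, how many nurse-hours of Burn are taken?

6

Sort by value density: Psych 40/5≈8, Ortho 11/4≈2.75, Burn 41/20≈2.05, ICU 28/15≈1.87, ER 5/17≈0.294.
All 5 nurse-hours of Psych fit (value 40) → 10 remain.
Ortho: take in full, 4 nurse-hours for value 11 → 6 left.
Fill the last 6 nurse-hours with part of Burn: 6/20 of it earns 12.3.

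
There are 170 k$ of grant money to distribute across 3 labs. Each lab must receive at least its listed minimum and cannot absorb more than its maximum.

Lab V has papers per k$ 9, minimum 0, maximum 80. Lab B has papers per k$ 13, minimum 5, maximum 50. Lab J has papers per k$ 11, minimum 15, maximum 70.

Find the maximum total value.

Meeting every minimum uses 0+5+15 = 20 k$, leaving 150.
Order the labs by papers per k$: Lab B 13 > Lab J 11 > Lab V 9.
Give Lab B 45 more to hit its cap of 50 → 105 left.
Lab J takes 55 more to reach its cap of 70 → 50 left.
Lab V: +50 (room for 80) → 50. Pool exhausted.
Total = 9×50 + 13×50 + 11×70 = 1870.

1870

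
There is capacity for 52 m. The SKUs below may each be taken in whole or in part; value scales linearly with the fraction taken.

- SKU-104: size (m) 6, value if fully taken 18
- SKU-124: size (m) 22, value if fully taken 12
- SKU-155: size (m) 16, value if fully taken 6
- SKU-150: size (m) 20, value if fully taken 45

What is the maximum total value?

76.5

Rank by value-to-size ratio: SKU-104 18/6≈3, SKU-150 45/20≈2.25, SKU-124 12/22≈0.545, SKU-155 6/16≈0.375.
Take all of SKU-104 (6 m, value 18) ; 46 m left.
SKU-150: take in full, 20 m for value 45 ; 26 left.
All 22 m of SKU-124 fit (value 12) ; 4 remain.
Fill the last 4 m with part of SKU-155: 4/16 of it earns 1.5.
Total value = 76.5.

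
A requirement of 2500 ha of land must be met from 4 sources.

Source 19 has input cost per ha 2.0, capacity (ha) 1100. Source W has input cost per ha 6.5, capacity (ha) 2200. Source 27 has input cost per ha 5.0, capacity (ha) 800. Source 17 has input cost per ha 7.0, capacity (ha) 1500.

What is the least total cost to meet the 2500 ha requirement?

Use sources in increasing cost order.
Source 19 (2.0): use full 1100 → 1400 ha to go.
Source 27 at 5.0: take all 800 ha → 600 still needed.
Source W (6.5): take the remaining 600 → done.
Source 17: unused.
Cost = 1100×2.0 + 800×5.0 + 600×6.5 = 10100.

10100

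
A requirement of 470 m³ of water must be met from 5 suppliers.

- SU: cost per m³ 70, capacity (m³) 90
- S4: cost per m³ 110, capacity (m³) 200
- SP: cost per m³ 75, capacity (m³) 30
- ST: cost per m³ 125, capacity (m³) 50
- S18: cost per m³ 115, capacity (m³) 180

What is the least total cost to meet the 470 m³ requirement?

Use suppliers in increasing cost order.
Take 90 from SU at 70 → need 380 more.
SP at 75: take all 30 m³ → 350 still needed.
S4 (110): use full 200 → 150 m³ to go.
Take 150 from S18 at 115 to finish.
ST: unused.
Cost = 90×70 + 30×75 + 200×110 + 150×115 = 47800.

47800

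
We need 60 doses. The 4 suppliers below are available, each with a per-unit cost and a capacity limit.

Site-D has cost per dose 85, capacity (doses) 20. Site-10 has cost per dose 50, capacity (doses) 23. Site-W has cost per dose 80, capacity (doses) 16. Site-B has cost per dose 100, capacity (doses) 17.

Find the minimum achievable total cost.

Fill from the cheapest supplier first.
Site-10 at 50: take all 23 doses — 37 still needed.
Site-W (80): use full 16 — 21 doses to go.
Take 20 from Site-D at 85 — need 1 more.
Take 1 from Site-B at 100 to finish.
Cost = 23×50 + 16×80 + 20×85 + 1×100 = 4230.

4230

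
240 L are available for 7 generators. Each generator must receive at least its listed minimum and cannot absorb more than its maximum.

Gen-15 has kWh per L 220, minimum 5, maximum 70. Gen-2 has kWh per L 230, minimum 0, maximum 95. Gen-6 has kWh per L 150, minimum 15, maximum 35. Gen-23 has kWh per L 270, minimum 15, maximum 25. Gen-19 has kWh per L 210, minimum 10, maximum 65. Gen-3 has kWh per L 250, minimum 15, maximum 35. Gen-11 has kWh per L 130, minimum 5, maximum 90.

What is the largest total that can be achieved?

Meeting every minimum uses 5+0+15+15+10+15+5 = 65 L, leaving 175.
Order the generators by kWh per L: Gen-23 270 > Gen-3 250 > Gen-2 230 > Gen-15 220 > Gen-19 210 > Gen-6 150 > Gen-11 130.
Gen-23 takes 10 more to reach its cap of 25 → 165 left.
Gen-3: +20 to 35 (cap) → 145 left.
Gen-2 takes 95 more to reach its cap of 95 → 50 left.
Gen-15 has room for 65 more but only 50 remain, so it gets 55.
Total = 220×55 + 230×95 + 150×15 + 270×25 + 210×10 + 250×35 + 130×5 = 54450.

54450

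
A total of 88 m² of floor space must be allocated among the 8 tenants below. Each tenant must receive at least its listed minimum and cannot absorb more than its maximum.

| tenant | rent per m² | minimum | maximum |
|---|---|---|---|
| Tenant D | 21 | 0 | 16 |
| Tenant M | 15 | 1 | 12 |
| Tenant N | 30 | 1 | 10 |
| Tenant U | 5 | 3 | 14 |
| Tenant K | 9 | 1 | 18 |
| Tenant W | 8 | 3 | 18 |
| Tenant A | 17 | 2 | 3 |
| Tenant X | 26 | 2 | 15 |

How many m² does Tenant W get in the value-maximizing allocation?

11

Meeting every minimum uses 0+1+1+3+1+3+2+2 = 13 m², leaving 75.
Rank by rent per m²: Tenant N 30 > Tenant X 26 > Tenant D 21 > Tenant A 17 > Tenant M 15 > Tenant K 9 > Tenant W 8 > Tenant U 5.
Give Tenant N 9 more to hit its cap of 10 — 66 left.
Tenant X takes 13 more to reach its cap of 15 — 53 left.
Tenant D: +16 to 16 (cap) — 37 left.
Tenant A: +1 to 3 (cap) — 36 left.
Tenant M: +11 to 12 (cap) — 25 left.
Tenant K: +17 to 18 (cap) — 8 left.
Tenant W: +8 (room for 15) → 11. Pool exhausted.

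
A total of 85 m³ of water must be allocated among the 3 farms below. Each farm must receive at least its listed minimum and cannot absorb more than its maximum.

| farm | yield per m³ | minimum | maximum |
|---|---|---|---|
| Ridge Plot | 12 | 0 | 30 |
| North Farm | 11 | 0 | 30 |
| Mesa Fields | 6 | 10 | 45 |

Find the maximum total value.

Meeting every minimum uses 0+0+10 = 10 m³, leaving 75.
Order the farms by yield per m³: Ridge Plot 12 > North Farm 11 > Mesa Fields 6.
Ridge Plot takes 30 more to reach its cap of 30 ; 45 left.
North Farm: +30 to 30 (cap) ; 15 left.
Mesa Fields: +15 (room for 35) → 25. Pool exhausted.
Total = 12×30 + 11×30 + 6×25 = 840.

840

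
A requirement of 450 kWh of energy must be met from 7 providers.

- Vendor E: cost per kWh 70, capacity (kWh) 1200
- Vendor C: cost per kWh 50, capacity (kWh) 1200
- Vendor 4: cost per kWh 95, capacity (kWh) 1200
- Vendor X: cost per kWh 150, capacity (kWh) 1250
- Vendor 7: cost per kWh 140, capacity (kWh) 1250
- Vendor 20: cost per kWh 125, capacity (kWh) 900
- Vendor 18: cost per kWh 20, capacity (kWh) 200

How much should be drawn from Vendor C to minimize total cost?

Fill from the cheapest provider first.
Vendor 18 (20): use full 200 → 250 kWh to go.
Take 250 from Vendor C at 50 to finish.
Vendor E, Vendor 4, Vendor 20, Vendor 7, Vendor X: unused.

250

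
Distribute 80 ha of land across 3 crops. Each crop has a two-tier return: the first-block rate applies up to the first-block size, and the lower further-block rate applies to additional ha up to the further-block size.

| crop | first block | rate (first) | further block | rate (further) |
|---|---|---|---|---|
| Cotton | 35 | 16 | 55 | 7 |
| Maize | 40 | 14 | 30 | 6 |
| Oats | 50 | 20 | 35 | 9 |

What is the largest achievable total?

1480

Rank every tier by rate: Oats/tier1 20 > Cotton/tier1 16 > Maize/tier1 14 > Oats/tier2 9 > Cotton/tier2 7 > Maize/tier2 6.
Fill Oats tier1 block (50 at 20) — 30 left.
Cotton/tier1: +30 of 35 at 16; pool empty.
Total = 20×50 + 16×30 = 1480.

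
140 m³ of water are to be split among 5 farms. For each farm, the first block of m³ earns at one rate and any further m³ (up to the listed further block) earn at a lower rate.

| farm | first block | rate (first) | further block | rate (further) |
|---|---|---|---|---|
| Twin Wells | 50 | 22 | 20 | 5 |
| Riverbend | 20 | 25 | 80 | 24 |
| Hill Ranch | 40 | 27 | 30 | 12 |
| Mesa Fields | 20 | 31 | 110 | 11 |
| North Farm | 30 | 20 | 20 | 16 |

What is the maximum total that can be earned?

3640

Order all 10 blocks by rate: Mesa Fields/first 31 > Hill Ranch/first 27 > Riverbend/first 25 > Riverbend/second 24 > Twin Wells/first 22 > North Farm/first 20 > North Farm/second 16 > Hill Ranch/second 12 > Mesa Fields/second 11 > Twin Wells/second 5.
Fill Mesa Fields first block (20 at 31) → 120 left.
Hill Ranch/first (27): +40 → 80 left.
Fill Riverbend first block (20 at 25) → 60 left.
60 remain; put them into Riverbend second at 24.
Total = 31×20 + 27×40 + 25×20 + 24×60 = 3640.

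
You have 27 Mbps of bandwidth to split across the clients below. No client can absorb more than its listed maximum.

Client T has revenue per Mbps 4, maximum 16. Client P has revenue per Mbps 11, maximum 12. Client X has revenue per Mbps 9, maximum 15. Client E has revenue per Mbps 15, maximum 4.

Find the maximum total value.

291

Rank by revenue per Mbps: Client E 15 > Client P 11 > Client X 9 > Client T 4.
Give Client E 4 to hit its cap of 4 → 23 left.
Give Client P 12 to hit its cap of 12 → 11 left.
Client X has room for 15 but only 11 remain, so it gets 11.
Total = 11×12 + 9×11 + 15×4 = 291.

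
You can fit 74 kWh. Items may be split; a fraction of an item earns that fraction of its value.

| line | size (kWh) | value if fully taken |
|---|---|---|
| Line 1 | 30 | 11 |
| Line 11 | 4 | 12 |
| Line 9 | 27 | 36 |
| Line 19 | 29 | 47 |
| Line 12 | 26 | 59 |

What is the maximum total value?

Best value per unit of size first: Line 11 12/4≈3, Line 12 59/26≈2.27, Line 19 47/29≈1.62, Line 9 36/27≈1.33, Line 1 11/30≈0.367.
Line 11: take in full, 4 kWh for value 12 ; 70 left.
Take all of Line 12 (26 kWh, value 59) ; 44 kWh left.
Take all of Line 19 (29 kWh, value 47) ; 15 kWh left.
15 kWh left: a 15/27 share of Line 9 gives 36×15/27 = 20.
Total value = 138.

138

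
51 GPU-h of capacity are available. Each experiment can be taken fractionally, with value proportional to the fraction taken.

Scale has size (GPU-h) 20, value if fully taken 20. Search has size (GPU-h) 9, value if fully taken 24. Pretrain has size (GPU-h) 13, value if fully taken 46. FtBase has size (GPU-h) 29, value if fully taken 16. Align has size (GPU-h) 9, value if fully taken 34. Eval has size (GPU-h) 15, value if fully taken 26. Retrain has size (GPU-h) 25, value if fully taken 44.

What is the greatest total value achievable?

Sort by value density: Align 34/9≈3.78, Pretrain 46/13≈3.54, Search 24/9≈2.67, Retrain 44/25≈1.76, Eval 26/15≈1.73, Scale 20/20≈1, FtBase 16/29≈0.552.
All 9 GPU-h of Align fit (value 34) — 42 remain.
Pretrain: take in full, 13 GPU-h for value 46 — 29 left.
Search: take in full, 9 GPU-h for value 24 — 20 left.
Fill the last 20 GPU-h with part of Retrain: 20/25 of it earns 35.2.
Total value = 139.2.

139.2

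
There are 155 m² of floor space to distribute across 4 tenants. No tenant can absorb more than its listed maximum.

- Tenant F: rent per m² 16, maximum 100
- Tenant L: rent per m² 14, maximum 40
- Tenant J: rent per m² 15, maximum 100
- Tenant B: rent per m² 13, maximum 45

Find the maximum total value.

Order the tenants by rent per m²: Tenant F 16 > Tenant J 15 > Tenant L 14 > Tenant B 13.
Give Tenant F 100 to hit its cap of 100 ; 55 left.
Only 55 left; Tenant J takes them to reach 55.
Total = 16×100 + 15×55 = 2425.

2425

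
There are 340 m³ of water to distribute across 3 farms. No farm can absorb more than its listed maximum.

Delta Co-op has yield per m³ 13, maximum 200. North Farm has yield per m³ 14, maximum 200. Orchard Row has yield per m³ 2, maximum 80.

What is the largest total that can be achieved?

Order the farms by yield per m³: North Farm 14 > Delta Co-op 13 > Orchard Row 2.
North Farm: +200 to 200 (cap) → 140 left.
Delta Co-op: +140 (room for 200) → 140. Pool exhausted.
Total = 13×140 + 14×200 = 4620.

4620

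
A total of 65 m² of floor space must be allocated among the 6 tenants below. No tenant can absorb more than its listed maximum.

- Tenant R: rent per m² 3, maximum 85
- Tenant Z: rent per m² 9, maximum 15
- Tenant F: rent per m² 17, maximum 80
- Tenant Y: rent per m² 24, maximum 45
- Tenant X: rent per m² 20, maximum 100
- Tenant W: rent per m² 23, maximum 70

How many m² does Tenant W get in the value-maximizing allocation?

Highest rent per m² first: Tenant Y 24 > Tenant W 23 > Tenant X 20 > Tenant F 17 > Tenant Z 9 > Tenant R 3.
Tenant Y: +45 to 45 (cap) — 20 left.
Tenant W: +20 (room for 70) → 20. Pool exhausted.

20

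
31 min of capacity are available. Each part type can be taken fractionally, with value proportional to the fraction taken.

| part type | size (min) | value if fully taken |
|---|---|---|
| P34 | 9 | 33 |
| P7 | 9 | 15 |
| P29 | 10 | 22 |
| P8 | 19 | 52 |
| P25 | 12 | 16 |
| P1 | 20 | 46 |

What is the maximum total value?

91.9

Sort by value density: P34 33/9≈3.67, P8 52/19≈2.74, P1 46/20≈2.3, P29 22/10≈2.2, P7 15/9≈1.67, P25 16/12≈1.33.
All 9 min of P34 fit (value 33) — 22 remain.
Take all of P8 (19 min, value 52) — 3 min left.
Fill the last 3 min with part of P1: 3/20 of it earns 6.9.
Total value = 91.9.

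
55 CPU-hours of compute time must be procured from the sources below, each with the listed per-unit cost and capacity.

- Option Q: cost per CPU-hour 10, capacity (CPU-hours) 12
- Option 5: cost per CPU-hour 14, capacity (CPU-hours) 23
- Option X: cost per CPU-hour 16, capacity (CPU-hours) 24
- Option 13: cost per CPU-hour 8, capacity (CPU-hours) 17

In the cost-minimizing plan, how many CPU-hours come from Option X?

Fill from the cheapest source first.
Take 17 from Option 13 at 8 ; need 38 more.
Option Q (10): use full 12 ; 26 CPU-hours to go.
Option 5 at 14: take all 23 CPU-hours ; 3 still needed.
Option X at 16: take 3 of its 24 ; requirement met.

3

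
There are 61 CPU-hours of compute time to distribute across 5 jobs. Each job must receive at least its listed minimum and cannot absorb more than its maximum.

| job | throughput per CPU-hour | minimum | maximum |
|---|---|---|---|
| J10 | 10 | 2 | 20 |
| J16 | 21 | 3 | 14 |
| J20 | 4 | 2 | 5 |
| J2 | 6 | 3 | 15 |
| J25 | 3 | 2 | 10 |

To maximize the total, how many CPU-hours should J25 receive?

7

Meeting every minimum uses 2+3+2+3+2 = 12 CPU-hours, leaving 49.
Highest throughput per CPU-hour first: J16 21 > J10 10 > J2 6 > J20 4 > J25 3.
J16 takes 11 more to reach its cap of 14 → 38 left.
J10 takes 18 more to reach its cap of 20 → 20 left.
Give J2 12 more to hit its cap of 15 → 8 left.
J20 takes 3 more to reach its cap of 5 → 5 left.
Only 5 left; J25 takes them to reach 7.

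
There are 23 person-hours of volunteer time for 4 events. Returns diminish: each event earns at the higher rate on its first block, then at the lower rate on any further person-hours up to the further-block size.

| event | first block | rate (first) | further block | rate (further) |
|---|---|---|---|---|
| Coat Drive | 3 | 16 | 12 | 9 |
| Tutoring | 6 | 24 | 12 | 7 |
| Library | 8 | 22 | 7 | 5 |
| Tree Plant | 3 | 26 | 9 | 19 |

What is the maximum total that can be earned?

512

Order all 8 blocks by rate: Tree Plant/T1 26 > Tutoring/T1 24 > Library/T1 22 > Tree Plant/T2 19 > Coat Drive/T1 16 > Coat Drive/T2 9 > Tutoring/T2 7 > Library/T2 5.
Tree Plant/T1 (26): +3 — 20 left.
Tutoring T1 at 24: fill all 6 — 14 left.
Library/T1 (22): +8 — 6 left.
Tree Plant T2 at 19: only 6 left, fill 6.
Total = 26×3 + 24×6 + 22×8 + 19×6 = 512.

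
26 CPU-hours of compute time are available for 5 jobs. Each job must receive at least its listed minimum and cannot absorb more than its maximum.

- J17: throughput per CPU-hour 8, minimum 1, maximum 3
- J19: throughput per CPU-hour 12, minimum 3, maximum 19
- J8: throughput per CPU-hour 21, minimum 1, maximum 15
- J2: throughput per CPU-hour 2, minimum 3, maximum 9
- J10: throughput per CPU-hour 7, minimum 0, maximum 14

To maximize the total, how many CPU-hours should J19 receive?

7

Meeting every minimum uses 1+3+1+3+0 = 8 CPU-hours, leaving 18.
Highest throughput per CPU-hour first: J8 21 > J19 12 > J17 8 > J10 7 > J2 2.
J8: +14 to 15 (cap) → 4 left.
Only 4 left; J19 takes them to reach 7.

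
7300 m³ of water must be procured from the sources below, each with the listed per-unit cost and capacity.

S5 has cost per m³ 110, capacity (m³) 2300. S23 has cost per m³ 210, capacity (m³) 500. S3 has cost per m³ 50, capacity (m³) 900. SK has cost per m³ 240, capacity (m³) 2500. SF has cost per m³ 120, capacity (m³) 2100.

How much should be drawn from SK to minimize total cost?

Cheapest first:
S3 (50): use full 900 — 6400 m³ to go.
Take 2300 from S5 at 110 — need 4100 more.
SF at 120: take all 2100 m³ — 2000 still needed.
Take 500 from S23 at 210 — need 1500 more.
SK at 240: take 1500 of its 2500 — requirement met.

1500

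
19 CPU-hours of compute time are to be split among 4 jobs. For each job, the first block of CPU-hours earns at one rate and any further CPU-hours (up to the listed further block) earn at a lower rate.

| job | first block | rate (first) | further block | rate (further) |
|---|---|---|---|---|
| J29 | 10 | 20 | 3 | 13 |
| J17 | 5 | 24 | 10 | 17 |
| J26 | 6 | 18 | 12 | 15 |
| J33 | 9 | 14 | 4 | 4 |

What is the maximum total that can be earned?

Rank every tier by rate: J17/T1 24 > J29/T1 20 > J26/T1 18 > J17/T2 17 > J26/T2 15 > J33/T1 14 > J29/T2 13 > J33/T2 4.
Fill J17 T1 block (5 at 24) → 14 left.
Fill J29 T1 block (10 at 20) → 4 left.
J26 T1 at 18: only 4 left, fill 4.
Total = 24×5 + 20×10 + 18×4 = 392.

392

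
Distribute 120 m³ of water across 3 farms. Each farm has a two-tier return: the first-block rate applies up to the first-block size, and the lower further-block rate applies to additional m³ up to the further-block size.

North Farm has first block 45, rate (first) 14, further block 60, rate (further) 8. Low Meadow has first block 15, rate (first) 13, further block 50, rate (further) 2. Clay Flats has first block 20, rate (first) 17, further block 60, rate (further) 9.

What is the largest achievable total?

1525

Order all 6 blocks by rate: Clay Flats/tier1 17 > North Farm/tier1 14 > Low Meadow/tier1 13 > Clay Flats/tier2 9 > North Farm/tier2 8 > Low Meadow/tier2 2.
Fill Clay Flats tier1 block (20 at 17) — 100 left.
Fill North Farm tier1 block (45 at 14) — 55 left.
Fill Low Meadow tier1 block (15 at 13) — 40 left.
Clay Flats/tier2: +40 of 60 at 9; pool empty.
Total = 17×20 + 14×45 + 13×15 + 9×40 = 1525.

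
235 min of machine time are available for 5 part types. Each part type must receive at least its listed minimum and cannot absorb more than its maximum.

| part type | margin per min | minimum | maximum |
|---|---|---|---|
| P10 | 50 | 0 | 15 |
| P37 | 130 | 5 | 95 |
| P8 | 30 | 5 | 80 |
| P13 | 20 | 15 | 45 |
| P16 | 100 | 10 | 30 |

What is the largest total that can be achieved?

18800

Meeting every minimum uses 0+5+5+15+10 = 35 min, leaving 200.
Highest margin per min first: P37 130 > P16 100 > P10 50 > P8 30 > P13 20.
P37: +90 to 95 (cap) — 110 left.
P16 takes 20 more to reach its cap of 30 — 90 left.
P10 takes 15 more to reach its cap of 15 — 75 left.
P8 takes 75 more to reach its cap of 80 — 0 left.
Total = 50×15 + 130×95 + 30×80 + 20×15 + 100×30 = 18800.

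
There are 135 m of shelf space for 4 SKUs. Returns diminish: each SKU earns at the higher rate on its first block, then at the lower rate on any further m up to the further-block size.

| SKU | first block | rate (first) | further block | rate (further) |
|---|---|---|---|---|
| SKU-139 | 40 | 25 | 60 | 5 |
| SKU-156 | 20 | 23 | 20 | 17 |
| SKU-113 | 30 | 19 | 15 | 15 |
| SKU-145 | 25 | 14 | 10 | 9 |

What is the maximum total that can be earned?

Treat each block as its own option and order by rate: SKU-139/tier1 25 > SKU-156/tier1 23 > SKU-113/tier1 19 > SKU-156/tier2 17 > SKU-113/tier2 15 > SKU-145/tier1 14 > SKU-145/tier2 9 > SKU-139/tier2 5.
SKU-139 tier1 at 25: fill all 40 ; 95 left.
SKU-156/tier1 (23): +20 ; 75 left.
SKU-113/tier1 (19): +30 ; 45 left.
SKU-156 tier2 at 17: fill all 20 ; 25 left.
SKU-113 tier2 at 15: fill all 15 ; 10 left.
10 remain; put them into SKU-145 tier1 at 14.
Total = 25×40 + 23×20 + 19×30 + 17×20 + 15×15 + 14×10 = 2735.

2735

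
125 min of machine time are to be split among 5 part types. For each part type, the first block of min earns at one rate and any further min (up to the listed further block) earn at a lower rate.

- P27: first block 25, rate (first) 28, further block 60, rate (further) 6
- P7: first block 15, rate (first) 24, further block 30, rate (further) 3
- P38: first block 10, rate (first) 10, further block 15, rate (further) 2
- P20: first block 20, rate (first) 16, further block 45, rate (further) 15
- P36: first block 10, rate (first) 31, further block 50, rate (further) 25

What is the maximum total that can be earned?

3015

Treat each block as its own option and order by rate: P36/T1 31 > P27/T1 28 > P36/T2 25 > P7/T1 24 > P20/T1 16 > P20/T2 15 > P38/T1 10 > P27/T2 6 > P7/T2 3 > P38/T2 2.
P36/T1 (31): +10 → 115 left.
P27/T1 (28): +25 → 90 left.
Fill P36 T2 block (50 at 25) → 40 left.
Fill P7 T1 block (15 at 24) → 25 left.
Fill P20 T1 block (20 at 16) → 5 left.
P20/T2: +5 of 45 at 15; pool empty.
Total = 31×10 + 28×25 + 25×50 + 24×15 + 16×20 + 15×5 = 3015.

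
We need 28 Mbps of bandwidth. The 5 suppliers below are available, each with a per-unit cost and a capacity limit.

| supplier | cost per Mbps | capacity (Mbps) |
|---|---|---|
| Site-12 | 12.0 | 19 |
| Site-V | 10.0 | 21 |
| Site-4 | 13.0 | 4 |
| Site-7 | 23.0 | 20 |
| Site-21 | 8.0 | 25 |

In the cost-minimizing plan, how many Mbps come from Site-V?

Fill from the cheapest supplier first.
Site-21 at 8.0: take all 25 Mbps ; 3 still needed.
Site-V (10.0): take the remaining 3 ; done.
Site-12, Site-4, Site-7: unused.

3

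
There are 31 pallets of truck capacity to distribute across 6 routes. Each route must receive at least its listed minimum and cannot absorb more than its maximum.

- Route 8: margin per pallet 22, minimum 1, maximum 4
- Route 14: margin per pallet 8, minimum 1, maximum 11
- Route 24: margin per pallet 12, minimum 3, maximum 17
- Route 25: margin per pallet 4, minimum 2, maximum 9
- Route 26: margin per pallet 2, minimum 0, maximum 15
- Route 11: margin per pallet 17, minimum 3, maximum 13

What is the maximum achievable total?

457

Meeting every minimum uses 1+1+3+2+0+3 = 10 pallets, leaving 21.
Highest margin per pallet first: Route 8 22 > Route 11 17 > Route 24 12 > Route 14 8 > Route 25 4 > Route 26 2.
Give Route 8 3 more to hit its cap of 4 → 18 left.
Route 11: +10 to 13 (cap) → 8 left.
Route 24 has room for 14 more but only 8 remain, so it gets 11.
Total = 22×4 + 8×1 + 12×11 + 4×2 + 17×13 = 457.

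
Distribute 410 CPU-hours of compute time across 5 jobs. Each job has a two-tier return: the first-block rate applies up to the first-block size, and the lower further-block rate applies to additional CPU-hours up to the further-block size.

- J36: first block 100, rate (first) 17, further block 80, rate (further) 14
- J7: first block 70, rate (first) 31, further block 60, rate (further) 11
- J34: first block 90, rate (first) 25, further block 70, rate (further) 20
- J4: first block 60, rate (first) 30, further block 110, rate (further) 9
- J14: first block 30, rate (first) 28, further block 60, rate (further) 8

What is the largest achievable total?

Order all 10 blocks by rate: J7/tier1 31 > J4/tier1 30 > J14/tier1 28 > J34/tier1 25 > J34/tier2 20 > J36/tier1 17 > J36/tier2 14 > J7/tier2 11 > J4/tier2 9 > J14/tier2 8.
Fill J7 tier1 block (70 at 31) → 340 left.
J4 tier1 at 30: fill all 60 → 280 left.
Fill J14 tier1 block (30 at 28) → 250 left.
J34 tier1 at 25: fill all 90 → 160 left.
J34 tier2 at 20: fill all 70 → 90 left.
J36 tier1 at 17: only 90 left, fill 90.
Total = 31×70 + 30×60 + 28×30 + 25×90 + 20×70 + 17×90 = 9990.

9990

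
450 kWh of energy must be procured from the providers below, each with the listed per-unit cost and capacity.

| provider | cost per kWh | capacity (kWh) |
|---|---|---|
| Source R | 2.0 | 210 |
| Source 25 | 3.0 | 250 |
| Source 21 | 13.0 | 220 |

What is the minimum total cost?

Fill from the cheapest provider first.
Source R (2.0): use full 210 ; 240 kWh to go.
Source 25 (3.0): take the remaining 240 ; done.
Source 21: unused.
Cost = 210×2.0 + 240×3.0 = 1140.

1140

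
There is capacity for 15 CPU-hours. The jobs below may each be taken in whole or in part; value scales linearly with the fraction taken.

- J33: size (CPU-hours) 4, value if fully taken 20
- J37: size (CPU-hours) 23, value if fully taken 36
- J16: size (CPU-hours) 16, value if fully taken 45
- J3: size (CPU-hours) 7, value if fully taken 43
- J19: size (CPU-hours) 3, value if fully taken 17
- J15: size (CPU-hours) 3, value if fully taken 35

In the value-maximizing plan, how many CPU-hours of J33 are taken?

2

Best value per unit of size first: J15 35/3≈11.7, J3 43/7≈6.14, J19 17/3≈5.67, J33 20/4≈5, J16 45/16≈2.81, J37 36/23≈1.57.
J15: take in full, 3 CPU-hours for value 35 — 12 left.
All 7 CPU-hours of J3 fit (value 43) — 5 remain.
All 3 CPU-hours of J19 fit (value 17) — 2 remain.
Only 2 CPU-hours remain; take 2/4 of J33 for value 20×2/4 = 10.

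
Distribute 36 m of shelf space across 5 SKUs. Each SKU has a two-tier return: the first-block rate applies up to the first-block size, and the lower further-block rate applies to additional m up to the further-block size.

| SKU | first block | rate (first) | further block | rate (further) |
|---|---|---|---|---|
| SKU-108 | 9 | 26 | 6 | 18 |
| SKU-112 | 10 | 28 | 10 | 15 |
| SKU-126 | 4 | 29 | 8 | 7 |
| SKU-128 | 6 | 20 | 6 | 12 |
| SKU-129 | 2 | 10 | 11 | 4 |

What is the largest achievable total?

873

Rank every tier by rate: SKU-126/T1 29 > SKU-112/T1 28 > SKU-108/T1 26 > SKU-128/T1 20 > SKU-108/T2 18 > SKU-112/T2 15 > SKU-128/T2 12 > SKU-129/T1 10 > SKU-126/T2 7 > SKU-129/T2 4.
Fill SKU-126 T1 block (4 at 29) — 32 left.
SKU-112/T1 (28): +10 — 22 left.
SKU-108/T1 (26): +9 — 13 left.
SKU-128/T1 (20): +6 — 7 left.
SKU-108 T2 at 18: fill all 6 — 1 left.
1 remain; put them into SKU-112 T2 at 15.
Total = 29×4 + 28×10 + 26×9 + 20×6 + 18×6 + 15×1 = 873.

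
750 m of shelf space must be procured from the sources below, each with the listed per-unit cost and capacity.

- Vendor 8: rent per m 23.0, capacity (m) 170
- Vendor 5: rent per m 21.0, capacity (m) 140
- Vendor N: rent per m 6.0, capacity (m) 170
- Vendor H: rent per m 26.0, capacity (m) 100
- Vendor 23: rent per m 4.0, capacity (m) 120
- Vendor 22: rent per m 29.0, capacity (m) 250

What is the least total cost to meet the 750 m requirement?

Fill from the cheapest source first.
Vendor 23 (4.0): use full 120 ; 630 m to go.
Take 170 from Vendor N at 6.0 ; need 460 more.
Vendor 5 (21.0): use full 140 ; 320 m to go.
Take 170 from Vendor 8 at 23.0 ; need 150 more.
Vendor H (26.0): use full 100 ; 50 m to go.
Vendor 22 (29.0): take the remaining 50 ; done.
Cost = 120×4.0 + 170×6.0 + 140×21.0 + 170×23.0 + 100×26.0 + 50×29.0 = 12400.

12400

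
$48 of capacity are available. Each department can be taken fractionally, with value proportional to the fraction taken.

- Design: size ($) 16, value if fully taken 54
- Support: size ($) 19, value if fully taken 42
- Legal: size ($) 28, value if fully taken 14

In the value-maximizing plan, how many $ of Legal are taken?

Sort by value density: Design 54/16≈3.38, Support 42/19≈2.21, Legal 14/28≈0.5.
Take all of Design (16 $, value 54) — 32 $ left.
All 19 $ of Support fit (value 42) — 13 remain.
Fill the last 13 $ with part of Legal: 13/28 of it earns 6.5.

13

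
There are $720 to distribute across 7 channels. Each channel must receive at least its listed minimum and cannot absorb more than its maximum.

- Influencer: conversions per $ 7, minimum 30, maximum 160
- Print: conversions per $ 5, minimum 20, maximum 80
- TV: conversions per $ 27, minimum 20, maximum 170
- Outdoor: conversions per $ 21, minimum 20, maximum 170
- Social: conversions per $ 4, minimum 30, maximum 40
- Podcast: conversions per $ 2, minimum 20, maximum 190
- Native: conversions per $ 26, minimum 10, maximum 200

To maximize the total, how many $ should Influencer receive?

110

Meeting every minimum uses 30+20+20+20+30+20+10 = 150 $, leaving 570.
Order the channels by conversions per $: TV 27 > Native 26 > Outdoor 21 > Influencer 7 > Print 5 > Social 4 > Podcast 2.
TV takes 150 more to reach its cap of 170 ; 420 left.
Native: +190 to 200 (cap) ; 230 left.
Outdoor takes 150 more to reach its cap of 170 ; 80 left.
Only 80 left; Influencer takes them to reach 110.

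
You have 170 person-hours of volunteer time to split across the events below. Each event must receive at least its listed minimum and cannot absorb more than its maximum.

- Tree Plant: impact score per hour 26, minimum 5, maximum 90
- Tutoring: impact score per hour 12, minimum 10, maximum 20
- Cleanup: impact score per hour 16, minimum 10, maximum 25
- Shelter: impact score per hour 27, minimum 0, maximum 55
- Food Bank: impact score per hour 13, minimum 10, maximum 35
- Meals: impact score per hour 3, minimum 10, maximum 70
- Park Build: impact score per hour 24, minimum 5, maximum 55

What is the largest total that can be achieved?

Meeting every minimum uses 5+10+10+0+10+10+5 = 50 person-hours, leaving 120.
Highest impact score per hour first: Shelter 27 > Tree Plant 26 > Park Build 24 > Cleanup 16 > Food Bank 13 > Tutoring 12 > Meals 3.
Give Shelter 55 more to hit its cap of 55 — 65 left.
Tree Plant has room for 85 more but only 65 remain, so it gets 70.
Total = 26×70 + 12×10 + 16×10 + 27×55 + 13×10 + 3×10 + 24×5 = 3865.

3865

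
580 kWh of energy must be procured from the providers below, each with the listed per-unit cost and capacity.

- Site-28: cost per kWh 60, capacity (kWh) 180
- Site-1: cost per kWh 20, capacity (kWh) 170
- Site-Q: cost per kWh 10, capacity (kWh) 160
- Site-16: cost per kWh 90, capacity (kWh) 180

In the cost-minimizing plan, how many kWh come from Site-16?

70

Cheapest first:
Take 160 from Site-Q at 10 → need 420 more.
Take 170 from Site-1 at 20 → need 250 more.
Site-28 at 60: take all 180 kWh → 70 still needed.
Site-16 (90): take the remaining 70 → done.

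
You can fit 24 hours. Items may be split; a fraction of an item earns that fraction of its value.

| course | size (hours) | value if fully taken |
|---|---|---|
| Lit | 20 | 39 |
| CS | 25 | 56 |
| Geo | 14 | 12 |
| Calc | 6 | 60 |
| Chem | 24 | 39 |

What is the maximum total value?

Best value per unit of size first: Calc 60/6≈10, CS 56/25≈2.24, Lit 39/20≈1.95, Chem 39/24≈1.62, Geo 12/14≈0.857.
All 6 hours of Calc fit (value 60) — 18 remain.
18 hours left: a 18/25 share of CS gives 56×18/25 = 40.32.
Total value = 100.32.

100.32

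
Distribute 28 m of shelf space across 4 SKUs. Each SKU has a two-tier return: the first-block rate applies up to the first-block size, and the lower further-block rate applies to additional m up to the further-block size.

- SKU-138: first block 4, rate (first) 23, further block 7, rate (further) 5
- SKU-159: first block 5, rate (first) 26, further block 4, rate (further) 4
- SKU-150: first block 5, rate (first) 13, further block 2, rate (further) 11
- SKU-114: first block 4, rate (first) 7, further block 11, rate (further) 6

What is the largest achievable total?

385

Order all 8 blocks by rate: SKU-159/first 26 > SKU-138/first 23 > SKU-150/first 13 > SKU-150/second 11 > SKU-114/first 7 > SKU-114/second 6 > SKU-138/second 5 > SKU-159/second 4.
Fill SKU-159 first block (5 at 26) — 23 left.
Fill SKU-138 first block (4 at 23) — 19 left.
Fill SKU-150 first block (5 at 13) — 14 left.
SKU-150 second at 11: fill all 2 — 12 left.
SKU-114/first (7): +4 — 8 left.
SKU-114 second at 6: only 8 left, fill 8.
Total = 26×5 + 23×4 + 13×5 + 11×2 + 7×4 + 6×8 = 385.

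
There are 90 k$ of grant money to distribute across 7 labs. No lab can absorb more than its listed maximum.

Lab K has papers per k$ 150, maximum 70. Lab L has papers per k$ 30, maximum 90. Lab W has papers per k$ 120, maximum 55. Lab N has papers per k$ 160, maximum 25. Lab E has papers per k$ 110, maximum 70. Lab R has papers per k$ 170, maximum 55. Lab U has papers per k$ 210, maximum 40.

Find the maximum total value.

Highest papers per k$ first: Lab U 210 > Lab R 170 > Lab N 160 > Lab K 150 > Lab W 120 > Lab E 110 > Lab L 30.
Lab U: +40 to 40 (cap) → 50 left.
Lab R has room for 55 but only 50 remain, so it gets 50.
Total = 170×50 + 210×40 = 16900.

16900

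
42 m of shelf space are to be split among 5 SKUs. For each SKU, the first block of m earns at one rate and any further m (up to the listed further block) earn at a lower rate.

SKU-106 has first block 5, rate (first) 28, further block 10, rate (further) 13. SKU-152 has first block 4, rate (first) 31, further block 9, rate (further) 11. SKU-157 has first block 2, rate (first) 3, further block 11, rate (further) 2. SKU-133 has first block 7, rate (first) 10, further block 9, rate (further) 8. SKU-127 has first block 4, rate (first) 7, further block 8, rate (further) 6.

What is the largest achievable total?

Rank every tier by rate: SKU-152/tier1 31 > SKU-106/tier1 28 > SKU-106/tier2 13 > SKU-152/tier2 11 > SKU-133/tier1 10 > SKU-133/tier2 8 > SKU-127/tier1 7 > SKU-127/tier2 6 > SKU-157/tier1 3 > SKU-157/tier2 2.
Fill SKU-152 tier1 block (4 at 31) ; 38 left.
Fill SKU-106 tier1 block (5 at 28) ; 33 left.
SKU-106 tier2 at 13: fill all 10 ; 23 left.
SKU-152/tier2 (11): +9 ; 14 left.
SKU-133/tier1 (10): +7 ; 7 left.
SKU-133 tier2 at 8: only 7 left, fill 7.
Total = 31×4 + 28×5 + 13×10 + 11×9 + 10×7 + 8×7 = 619.

619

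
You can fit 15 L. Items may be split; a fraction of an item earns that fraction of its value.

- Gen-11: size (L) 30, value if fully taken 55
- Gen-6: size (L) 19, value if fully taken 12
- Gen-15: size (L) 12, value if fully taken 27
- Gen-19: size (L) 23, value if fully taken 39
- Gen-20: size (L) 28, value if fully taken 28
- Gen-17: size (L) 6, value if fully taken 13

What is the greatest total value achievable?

Best value per unit of size first: Gen-15 27/12≈2.25, Gen-17 13/6≈2.17, Gen-11 55/30≈1.83, Gen-19 39/23≈1.7, Gen-20 28/28≈1, Gen-6 12/19≈0.632.
All 12 L of Gen-15 fit (value 27) — 3 remain.
Fill the last 3 L with part of Gen-17: 3/6 of it earns 6.5.
Total value = 33.5.

33.5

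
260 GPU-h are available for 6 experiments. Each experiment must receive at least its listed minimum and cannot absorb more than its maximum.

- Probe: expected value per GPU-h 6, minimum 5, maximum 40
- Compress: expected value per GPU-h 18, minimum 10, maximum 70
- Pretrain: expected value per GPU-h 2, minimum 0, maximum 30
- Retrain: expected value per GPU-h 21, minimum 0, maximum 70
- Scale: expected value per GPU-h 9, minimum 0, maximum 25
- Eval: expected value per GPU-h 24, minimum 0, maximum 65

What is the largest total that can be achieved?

Meeting every minimum uses 5+10+0+0+0+0 = 15 GPU-h, leaving 245.
Highest expected value per GPU-h first: Eval 24 > Retrain 21 > Compress 18 > Scale 9 > Probe 6 > Pretrain 2.
Eval takes 65 more to reach its cap of 65 → 180 left.
Retrain: +70 to 70 (cap) → 110 left.
Compress takes 60 more to reach its cap of 70 → 50 left.
Scale: +25 to 25 (cap) → 25 left.
Only 25 left; Probe takes them to reach 30.
Total = 6×30 + 18×70 + 21×70 + 9×25 + 24×65 = 4695.

4695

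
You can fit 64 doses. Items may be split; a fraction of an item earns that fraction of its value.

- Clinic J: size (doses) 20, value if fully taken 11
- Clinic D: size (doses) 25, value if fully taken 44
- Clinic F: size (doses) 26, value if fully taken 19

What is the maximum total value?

Best value per unit of size first: Clinic D 44/25≈1.76, Clinic F 19/26≈0.731, Clinic J 11/20≈0.55.
Clinic D: take in full, 25 doses for value 44 ; 39 left.
All 26 doses of Clinic F fit (value 19) ; 13 remain.
13 doses left: a 13/20 share of Clinic J gives 11×13/20 = 7.15.
Total value = 70.15.

70.15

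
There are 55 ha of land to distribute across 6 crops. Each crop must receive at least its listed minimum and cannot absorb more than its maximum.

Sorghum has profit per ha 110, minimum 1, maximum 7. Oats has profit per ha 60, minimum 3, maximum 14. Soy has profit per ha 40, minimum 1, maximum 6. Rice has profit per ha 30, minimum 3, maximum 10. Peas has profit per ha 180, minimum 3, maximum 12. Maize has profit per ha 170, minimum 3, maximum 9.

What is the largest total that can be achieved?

Meeting every minimum uses 1+3+1+3+3+3 = 14 ha, leaving 41.
Rank by profit per ha: Peas 180 > Maize 170 > Sorghum 110 > Oats 60 > Soy 40 > Rice 30.
Give Peas 9 more to hit its cap of 12 → 32 left.
Give Maize 6 more to hit its cap of 9 → 26 left.
Give Sorghum 6 more to hit its cap of 7 → 20 left.
Give Oats 11 more to hit its cap of 14 → 9 left.
Give Soy 5 more to hit its cap of 6 → 4 left.
Only 4 left; Rice takes them to reach 7.
Total = 110×7 + 60×14 + 40×6 + 30×7 + 180×12 + 170×9 = 5750.

5750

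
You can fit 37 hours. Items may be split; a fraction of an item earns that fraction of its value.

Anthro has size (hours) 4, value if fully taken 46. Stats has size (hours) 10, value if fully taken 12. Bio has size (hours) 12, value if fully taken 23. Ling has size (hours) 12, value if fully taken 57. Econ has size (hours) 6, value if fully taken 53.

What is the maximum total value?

Rank by value-to-size ratio: Anthro 46/4≈11.5, Econ 53/6≈8.83, Ling 57/12≈4.75, Bio 23/12≈1.92, Stats 12/10≈1.2.
Take all of Anthro (4 hours, value 46) — 33 hours left.
Take all of Econ (6 hours, value 53) — 27 hours left.
Take all of Ling (12 hours, value 57) — 15 hours left.
All 12 hours of Bio fit (value 23) — 3 remain.
Fill the last 3 hours with part of Stats: 3/10 of it earns 3.6.
Total value = 182.6.

182.6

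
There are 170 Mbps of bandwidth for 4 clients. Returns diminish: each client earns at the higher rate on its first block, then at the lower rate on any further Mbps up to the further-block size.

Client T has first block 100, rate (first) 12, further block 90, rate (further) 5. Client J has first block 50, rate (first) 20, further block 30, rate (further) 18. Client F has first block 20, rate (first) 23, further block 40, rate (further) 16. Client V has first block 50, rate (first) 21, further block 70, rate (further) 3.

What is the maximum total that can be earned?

Rank every tier by rate: Client F/T1 23 > Client V/T1 21 > Client J/T1 20 > Client J/T2 18 > Client F/T2 16 > Client T/T1 12 > Client T/T2 5 > Client V/T2 3.
Client F T1 at 23: fill all 20 ; 150 left.
Client V T1 at 21: fill all 50 ; 100 left.
Client J T1 at 20: fill all 50 ; 50 left.
Client J T2 at 18: fill all 30 ; 20 left.
20 remain; put them into Client F T2 at 16.
Total = 23×20 + 21×50 + 20×50 + 18×30 + 16×20 = 3370.

3370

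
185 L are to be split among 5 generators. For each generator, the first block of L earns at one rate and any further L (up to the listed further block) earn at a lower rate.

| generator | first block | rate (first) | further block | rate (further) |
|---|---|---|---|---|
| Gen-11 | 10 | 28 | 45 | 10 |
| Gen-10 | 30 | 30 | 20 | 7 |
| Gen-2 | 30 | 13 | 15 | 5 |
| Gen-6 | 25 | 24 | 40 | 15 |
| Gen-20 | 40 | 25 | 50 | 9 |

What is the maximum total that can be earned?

3870

Treat each block as its own option and order by rate: Gen-10/tier1 30 > Gen-11/tier1 28 > Gen-20/tier1 25 > Gen-6/tier1 24 > Gen-6/tier2 15 > Gen-2/tier1 13 > Gen-11/tier2 10 > Gen-20/tier2 9 > Gen-10/tier2 7 > Gen-2/tier2 5.
Gen-10 tier1 at 30: fill all 30 ; 155 left.
Gen-11 tier1 at 28: fill all 10 ; 145 left.
Gen-20 tier1 at 25: fill all 40 ; 105 left.
Gen-6 tier1 at 24: fill all 25 ; 80 left.
Fill Gen-6 tier2 block (40 at 15) ; 40 left.
Gen-2/tier1 (13): +30 ; 10 left.
Gen-11 tier2 at 10: only 10 left, fill 10.
Total = 30×30 + 28×10 + 25×40 + 24×25 + 15×40 + 13×30 + 10×10 = 3870.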